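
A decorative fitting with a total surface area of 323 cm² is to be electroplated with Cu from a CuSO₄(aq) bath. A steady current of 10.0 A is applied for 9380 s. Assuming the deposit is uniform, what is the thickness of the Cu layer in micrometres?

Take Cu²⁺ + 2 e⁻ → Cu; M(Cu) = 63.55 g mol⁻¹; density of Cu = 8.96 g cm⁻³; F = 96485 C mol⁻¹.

107 μm

Q = I·t = 10.00 × 9380.0 = 93800 C; n(e⁻) = 0.9722 mol.
n(Cu) = n(e⁻)/2 = 0.4861 mol, so m = 0.4861 × 63.55 = 30.89 g.
Volume = m/ρ = 30.89 / 8.96 = 3.448 cm³.
Thickness = V/A = 3.448 / 323 = 0.0107 cm = 107 μm.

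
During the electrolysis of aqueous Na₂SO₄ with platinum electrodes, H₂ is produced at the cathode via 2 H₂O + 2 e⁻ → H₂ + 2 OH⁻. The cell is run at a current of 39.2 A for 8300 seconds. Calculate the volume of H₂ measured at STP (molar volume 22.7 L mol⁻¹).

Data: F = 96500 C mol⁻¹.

38.3 L

Q = I·t = 39.20 A × 8300.0 s = 325400 C.
n(e⁻) = Q/F = 325400 / 96500 = 3.372 mol.
2 electrons are transferred per H₂ molecule, so n(H₂) = 3.372 / 2 = 1.686 mol.
V = n × V_m = 1.686 × 22.7 = 38.3 L.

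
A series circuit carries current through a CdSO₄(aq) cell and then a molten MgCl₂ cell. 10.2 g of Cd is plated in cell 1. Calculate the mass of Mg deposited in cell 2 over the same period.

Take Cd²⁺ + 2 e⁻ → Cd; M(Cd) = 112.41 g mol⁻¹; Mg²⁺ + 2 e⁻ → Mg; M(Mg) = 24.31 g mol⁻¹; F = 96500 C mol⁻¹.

n(Cd) = 10.2 / 112.41 = 0.09074 mol.
Since Cd²⁺ + 2 e⁻ → Cd, n(e⁻) passed = 2 × 0.09074 = 0.1815 mol.
Cells in series carry the same charge, so the same 0.1815 mol of electrons passes through cell 2.
Mg²⁺ + 2 e⁻ → Mg, so n(Mg) = 0.1815 / 2 = 0.09074 mol.
m(Mg) = 0.09074 × 24.31 = 2.21 g.

2.21 g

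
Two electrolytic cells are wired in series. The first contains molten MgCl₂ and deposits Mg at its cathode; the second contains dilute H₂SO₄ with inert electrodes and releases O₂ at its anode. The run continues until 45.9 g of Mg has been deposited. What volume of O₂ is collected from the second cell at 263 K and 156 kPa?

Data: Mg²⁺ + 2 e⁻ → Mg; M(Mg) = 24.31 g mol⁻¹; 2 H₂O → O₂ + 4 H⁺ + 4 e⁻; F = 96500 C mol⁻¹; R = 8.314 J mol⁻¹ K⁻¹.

13.2 L

n(Mg) = 45.9 / 24.31 = 1.888 mol, so n(e⁻) = 2 × 1.888 = 3.776 mol.
The cells are in series, so the same 3.776 mol of electrons passes through the second cell.
2 H₂O → O₂ + 4 H⁺ + 4 e⁻ — 4 mol e⁻ per mol O₂, so n(O₂) = 3.776/4 = 0.9441 mol.
V = nRT/P = (0.9441 × 8.314 × 263) / (156 × 10³) = 0.0132 m³ = 13.2 L.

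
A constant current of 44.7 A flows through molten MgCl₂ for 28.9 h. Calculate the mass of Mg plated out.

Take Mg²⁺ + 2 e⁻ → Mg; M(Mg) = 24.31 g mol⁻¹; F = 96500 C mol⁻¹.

Q = I·t = 44.70 A × 104040 s = 4651000 C.
n(e⁻) = Q/F = 4651000 / 96500 = 48.19 mol.
Mg²⁺ + 2 e⁻ → Mg, so n(Mg) = n(e⁻)/2 = 24.10 mol.
m = n·M = 24.10 × 24.31 = 586 g.

586 g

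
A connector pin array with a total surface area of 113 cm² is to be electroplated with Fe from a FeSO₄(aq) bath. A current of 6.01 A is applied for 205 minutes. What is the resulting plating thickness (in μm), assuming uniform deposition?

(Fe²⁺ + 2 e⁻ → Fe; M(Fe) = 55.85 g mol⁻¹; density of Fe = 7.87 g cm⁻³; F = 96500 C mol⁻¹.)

241 μm

Q = I·t = 6.010 × 12300 = 73920 C; n(e⁻) = 0.7660 mol.
n(Fe) = n(e⁻)/2 = 0.3830 mol, so m = 0.3830 × 55.85 = 21.39 g.
Volume = m/ρ = 21.39 / 7.87 = 2.718 cm³.
Thickness = V/A = 2.718 / 113 = 0.0241 cm = 241 μm.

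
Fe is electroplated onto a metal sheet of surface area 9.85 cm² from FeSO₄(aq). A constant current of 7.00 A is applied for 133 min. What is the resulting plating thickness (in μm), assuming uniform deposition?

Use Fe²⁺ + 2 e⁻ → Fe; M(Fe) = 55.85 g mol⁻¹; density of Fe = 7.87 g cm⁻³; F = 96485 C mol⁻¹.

Q = I·t = 7.000 × 7980.0 = 55860 C; n(e⁻) = 0.5790 mol.
n(Fe) = n(e⁻)/2 = 0.2895 mol, so m = 0.2895 × 55.85 = 16.17 g.
Volume = m/ρ = 16.17 / 7.87 = 2.054 cm³.
Thickness = V/A = 2.054 / 9.85 = 0.209 cm = 2090 μm.

2090 μm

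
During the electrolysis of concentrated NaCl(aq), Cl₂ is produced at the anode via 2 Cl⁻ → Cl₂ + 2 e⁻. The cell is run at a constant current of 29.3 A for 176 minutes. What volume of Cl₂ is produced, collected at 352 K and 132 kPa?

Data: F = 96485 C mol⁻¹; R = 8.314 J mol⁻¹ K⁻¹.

35.5 L

Q = I·t = 29.30 A × 10560 s = 309400 C.
n(e⁻) = Q/F = 309400 / 96485 = 3.207 mol.
2 electrons are transferred per Cl₂ molecule, so n(Cl₂) = 3.207 / 2 = 1.603 mol.
V = nRT/P = (1.603 × 8.314 × 352) / (132 × 10³ Pa) = 0.0355 m³ = 35.5 L.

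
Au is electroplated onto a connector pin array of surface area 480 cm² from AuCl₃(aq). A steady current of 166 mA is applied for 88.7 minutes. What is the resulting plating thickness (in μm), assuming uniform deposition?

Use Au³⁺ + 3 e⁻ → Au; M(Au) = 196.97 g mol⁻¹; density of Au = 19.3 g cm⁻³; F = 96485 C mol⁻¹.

0.649 μm

Q = I·t = 0.1660 × 5322.0 = 883.5 C; n(e⁻) = 0.009156 mol.
n(Au) = n(e⁻)/3 = 0.003052 mol, so m = 0.003052 × 196.97 = 0.6012 g.
Volume = m/ρ = 0.6012 / 19.3 = 0.03115 cm³.
Thickness = V/A = 0.03115 / 480 = 6.49 × 10⁻⁵ cm = 0.649 μm.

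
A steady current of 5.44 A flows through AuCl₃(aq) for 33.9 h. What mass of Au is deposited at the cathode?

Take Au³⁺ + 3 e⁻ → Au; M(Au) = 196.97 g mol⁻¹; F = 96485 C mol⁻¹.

Q = I·t = 5.440 A × 122040 s = 663900 C.
n(e⁻) = Q/F = 663900 / 96485 = 6.881 mol.
Au³⁺ + 3 e⁻ → Au, so n(Au) = n(e⁻)/3 = 2.294 mol.
m = n·M = 2.294 × 196.97 = 452 g.

452 g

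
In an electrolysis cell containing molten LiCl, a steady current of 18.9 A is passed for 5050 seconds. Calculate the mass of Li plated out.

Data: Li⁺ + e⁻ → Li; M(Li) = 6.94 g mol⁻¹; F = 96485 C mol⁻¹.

6.87 g

Q = I·t = 18.90 A × 5050.0 s = 95440 C.
n(e⁻) = Q/F = 95440 / 96485 = 0.9892 mol.
Li⁺ + e⁻ → Li, so n(Li) = n(e⁻)/1 = 0.9892 mol.
m = n·M = 0.9892 × 6.94 = 6.87 g.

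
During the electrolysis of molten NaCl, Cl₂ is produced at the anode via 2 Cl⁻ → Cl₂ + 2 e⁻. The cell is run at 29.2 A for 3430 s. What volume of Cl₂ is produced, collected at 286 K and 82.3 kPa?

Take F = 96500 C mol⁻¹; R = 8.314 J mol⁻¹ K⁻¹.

15.0 L

Q = I·t = 29.20 A × 3430.0 s = 100200 C.
n(e⁻) = Q/F = 100200 / 96500 = 1.038 mol.
2 electrons are transferred per Cl₂ molecule, so n(Cl₂) = 1.038 / 2 = 0.5189 mol.
V = nRT/P = (0.5189 × 8.314 × 286) / (82.3 × 10³ Pa) = 0.0150 m³ = 15.0 L.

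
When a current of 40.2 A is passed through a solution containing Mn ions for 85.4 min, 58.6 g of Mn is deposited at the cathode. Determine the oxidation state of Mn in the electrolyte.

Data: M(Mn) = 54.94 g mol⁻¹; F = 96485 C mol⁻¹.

Q = I·t = 40.20 A × 5124.0 s = 206000 C, so n(e⁻) = 206000/96485 = 2.135 mol.
n(Mn) deposited = 58.6 / 54.94 = 1.067 mol.
Electrons per atom = n(e⁻)/n(Mn) = 2.135 / 1.067 = 2.00 ≈ 2, so the ion is Mn²⁺.

+2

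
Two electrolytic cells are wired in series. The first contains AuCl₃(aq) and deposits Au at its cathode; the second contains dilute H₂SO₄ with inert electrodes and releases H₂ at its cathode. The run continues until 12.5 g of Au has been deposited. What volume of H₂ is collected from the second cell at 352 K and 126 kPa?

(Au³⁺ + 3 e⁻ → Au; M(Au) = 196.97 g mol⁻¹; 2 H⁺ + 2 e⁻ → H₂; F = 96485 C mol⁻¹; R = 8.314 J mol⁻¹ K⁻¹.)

2.21 L

n(Au) = 12.5 / 196.97 = 0.06346 mol, so n(e⁻) = 3 × 0.06346 = 0.1904 mol.
The cells are in series, so the same 0.1904 mol of electrons passes through the second cell.
2 H⁺ + 2 e⁻ → H₂ — 2 mol e⁻ per mol H₂, so n(H₂) = 0.1904/2 = 0.09519 mol.
V = nRT/P = (0.09519 × 8.314 × 352) / (126 × 10³) = 0.00221 m³ = 2.21 L.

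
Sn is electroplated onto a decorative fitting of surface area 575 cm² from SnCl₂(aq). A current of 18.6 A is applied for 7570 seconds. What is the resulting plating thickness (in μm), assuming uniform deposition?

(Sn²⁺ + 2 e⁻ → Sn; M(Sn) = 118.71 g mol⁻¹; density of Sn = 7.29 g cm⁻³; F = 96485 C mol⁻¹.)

Q = I·t = 18.60 × 7570.0 = 140800 C; n(e⁻) = 1.459 mol.
n(Sn) = n(e⁻)/2 = 0.7297 mol, so m = 0.7297 × 118.71 = 86.62 g.
Volume = m/ρ = 86.62 / 7.29 = 11.88 cm³.
Thickness = V/A = 11.88 / 575 = 0.0207 cm = 207 μm.

207 μm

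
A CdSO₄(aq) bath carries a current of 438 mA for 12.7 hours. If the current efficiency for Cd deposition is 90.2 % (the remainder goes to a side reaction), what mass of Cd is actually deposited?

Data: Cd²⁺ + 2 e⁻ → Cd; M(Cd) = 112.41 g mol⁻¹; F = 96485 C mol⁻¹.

10.5 g

Q = I·t = 0.4380 × 45720 = 20030 C.
n(e⁻) = 20030/96485 = 0.2075 mol; theoretically n(Cd) = 0.2075/2 = 0.1038 mol, m_theo = 11.67 g.
At 90.2 % efficiency, m_actual = 0.902 × 11.67 = 10.5 g.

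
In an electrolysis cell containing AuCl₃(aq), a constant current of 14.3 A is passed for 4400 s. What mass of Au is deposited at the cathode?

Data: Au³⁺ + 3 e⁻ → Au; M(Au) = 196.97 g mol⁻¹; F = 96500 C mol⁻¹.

42.8 g

Q = I·t = 14.30 A × 4400.0 s = 62920 C.
n(e⁻) = Q/F = 62920 / 96500 = 0.6520 mol.
Au³⁺ + 3 e⁻ → Au, so n(Au) = n(e⁻)/3 = 0.2173 mol.
m = n·M = 0.2173 × 196.97 = 42.8 g.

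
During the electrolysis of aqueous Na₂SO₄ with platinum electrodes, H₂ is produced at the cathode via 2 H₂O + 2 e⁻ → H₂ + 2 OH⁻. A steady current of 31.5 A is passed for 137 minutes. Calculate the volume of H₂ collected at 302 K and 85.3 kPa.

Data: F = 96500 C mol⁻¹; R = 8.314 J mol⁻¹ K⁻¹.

Q = I·t = 31.50 A × 8220.0 s = 258900 C.
n(e⁻) = Q/F = 258900 / 96500 = 2.683 mol.
2 electrons are transferred per H₂ molecule, so n(H₂) = 2.683 / 2 = 1.342 mol.
V = nRT/P = (1.342 × 8.314 × 302) / (85.3 × 10³ Pa) = 0.0395 m³ = 39.5 L.

39.5 L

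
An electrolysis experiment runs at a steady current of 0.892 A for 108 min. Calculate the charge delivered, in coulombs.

Q = I·t = 0.8920 A × 6480.0 s = 5780 C.

5780 C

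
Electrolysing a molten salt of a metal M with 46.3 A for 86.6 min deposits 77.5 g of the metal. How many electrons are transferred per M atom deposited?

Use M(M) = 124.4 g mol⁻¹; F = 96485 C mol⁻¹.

Q = I·t = 46.30 A × 5196.0 s = 240600 C, so n(e⁻) = 240600/96485 = 2.493 mol.
n(M) deposited = 77.5 / 124.4 = 0.6230 mol.
Electrons per atom = n(e⁻)/n(M) = 2.493 / 0.6230 = 4.00 ≈ 4, so the ion is M⁴⁺.

4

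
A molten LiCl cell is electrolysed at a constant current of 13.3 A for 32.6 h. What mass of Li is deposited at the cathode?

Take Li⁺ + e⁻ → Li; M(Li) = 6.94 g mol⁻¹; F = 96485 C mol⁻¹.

Q = I·t = 13.30 A × 117360 s = 1561000 C.
n(e⁻) = Q/F = 1561000 / 96485 = 16.18 mol.
Li⁺ + e⁻ → Li, so n(Li) = n(e⁻)/1 = 16.18 mol.
m = n·M = 16.18 × 6.94 = 112 g.

112 g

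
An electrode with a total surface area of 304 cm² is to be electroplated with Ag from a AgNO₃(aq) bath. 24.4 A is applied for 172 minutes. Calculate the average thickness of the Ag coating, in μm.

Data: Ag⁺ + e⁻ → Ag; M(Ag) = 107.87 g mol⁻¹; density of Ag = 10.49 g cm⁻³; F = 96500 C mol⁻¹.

883 μm

Q = I·t = 24.40 × 10320 = 251800 C; n(e⁻) = 2.609 mol.
n(Ag) = n(e⁻)/1 = 2.609 mol, so m = 2.609 × 107.87 = 281.5 g.
Volume = m/ρ = 281.5 / 10.49 = 26.83 cm³.
Thickness = V/A = 26.83 / 304 = 0.0883 cm = 883 μm.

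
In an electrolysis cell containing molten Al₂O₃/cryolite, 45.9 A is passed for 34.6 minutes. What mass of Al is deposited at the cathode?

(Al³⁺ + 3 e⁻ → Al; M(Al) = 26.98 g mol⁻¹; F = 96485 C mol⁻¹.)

Q = I·t = 45.90 A × 2076.0 s = 95290 C.
n(e⁻) = Q/F = 95290 / 96485 = 0.9876 mol.
Al³⁺ + 3 e⁻ → Al, so n(Al) = n(e⁻)/3 = 0.3292 mol.
m = n·M = 0.3292 × 26.98 = 8.88 g.

8.88 g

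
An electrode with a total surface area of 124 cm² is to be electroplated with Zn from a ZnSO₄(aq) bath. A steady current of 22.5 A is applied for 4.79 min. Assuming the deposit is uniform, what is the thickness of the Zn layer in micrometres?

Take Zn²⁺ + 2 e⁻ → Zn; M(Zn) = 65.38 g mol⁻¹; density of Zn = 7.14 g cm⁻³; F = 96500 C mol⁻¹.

24.7 μm

Q = I·t = 22.50 × 287.40 = 6466 C; n(e⁻) = 0.06701 mol.
n(Zn) = n(e⁻)/2 = 0.03351 mol, so m = 0.03351 × 65.38 = 2.191 g.
Volume = m/ρ = 2.191 / 7.14 = 0.3068 cm³.
Thickness = V/A = 0.3068 / 124 = 0.00247 cm = 24.7 μm.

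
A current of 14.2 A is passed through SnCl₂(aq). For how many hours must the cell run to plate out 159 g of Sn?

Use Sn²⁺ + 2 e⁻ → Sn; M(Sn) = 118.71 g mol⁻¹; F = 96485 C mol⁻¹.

5.06 h

n(Sn) = m/M = 159 / 118.71 = 1.339 mol.
Each Sn atom requires 2 electrons, so n(e⁻) = 2 × 1.339 = 2.679 mol.
Q = n(e⁻)·F = 2.679 × 96485 = 258500 C.
t = Q/I = 258500 / 14.20 A = 18200 s = 5.06 h.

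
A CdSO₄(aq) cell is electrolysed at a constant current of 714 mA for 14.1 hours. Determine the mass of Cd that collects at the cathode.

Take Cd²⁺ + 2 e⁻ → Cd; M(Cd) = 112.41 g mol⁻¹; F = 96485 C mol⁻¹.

21.1 g

Q = I·t = 0.7140 A × 50760 s = 36240 C.
n(e⁻) = Q/F = 36240 / 96485 = 0.3756 mol.
Cd²⁺ + 2 e⁻ → Cd, so n(Cd) = n(e⁻)/2 = 0.1878 mol.
m = n·M = 0.1878 × 112.41 = 21.1 g.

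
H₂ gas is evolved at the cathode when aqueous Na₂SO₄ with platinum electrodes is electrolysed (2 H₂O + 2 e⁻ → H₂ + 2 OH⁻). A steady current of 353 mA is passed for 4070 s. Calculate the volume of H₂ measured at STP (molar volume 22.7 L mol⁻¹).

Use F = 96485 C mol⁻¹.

0.169 L

Q = I·t = 0.3530 A × 4070.0 s = 1437 C.
n(e⁻) = Q/F = 1437 / 96485 = 0.01489 mol.
2 electrons are transferred per H₂ molecule, so n(H₂) = 0.01489 / 2 = 0.007445 mol.
V = n × V_m = 0.007445 × 22.7 = 0.169 L.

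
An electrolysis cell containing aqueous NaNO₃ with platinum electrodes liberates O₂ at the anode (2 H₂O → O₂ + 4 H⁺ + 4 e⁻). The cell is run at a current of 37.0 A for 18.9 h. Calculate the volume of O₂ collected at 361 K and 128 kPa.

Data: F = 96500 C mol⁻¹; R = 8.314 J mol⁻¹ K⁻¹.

Q = I·t = 37.00 A × 68040 s = 2517000 C.
n(e⁻) = Q/F = 2517000 / 96500 = 26.09 mol.
4 electrons are transferred per O₂ molecule, so n(O₂) = 26.09 / 4 = 6.522 mol.
V = nRT/P = (6.522 × 8.314 × 361) / (128 × 10³ Pa) = 0.153 m³ = 153 L.

153 L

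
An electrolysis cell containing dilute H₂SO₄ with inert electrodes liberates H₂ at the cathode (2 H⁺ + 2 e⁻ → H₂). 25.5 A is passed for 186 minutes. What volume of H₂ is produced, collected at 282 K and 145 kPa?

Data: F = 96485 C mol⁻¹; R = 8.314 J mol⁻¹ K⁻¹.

23.8 L

Q = I·t = 25.50 A × 11160 s = 284600 C.
n(e⁻) = Q/F = 284600 / 96485 = 2.949 mol.
2 electrons are transferred per H₂ molecule, so n(H₂) = 2.949 / 2 = 1.475 mol.
V = nRT/P = (1.475 × 8.314 × 282) / (145 × 10³ Pa) = 0.0238 m³ = 23.8 L.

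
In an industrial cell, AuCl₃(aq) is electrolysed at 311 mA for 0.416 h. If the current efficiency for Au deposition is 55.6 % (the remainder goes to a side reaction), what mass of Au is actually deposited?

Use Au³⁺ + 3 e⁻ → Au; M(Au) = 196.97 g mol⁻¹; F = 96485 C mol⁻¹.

0.176 g

Q = I·t = 0.3110 × 1497.6 = 465.8 C.
n(e⁻) = 465.8/96485 = 0.004827 mol; theoretically n(Au) = 0.004827/3 = 0.001609 mol, m_theo = 0.3169 g.
At 55.6 % efficiency, m_actual = 0.556 × 0.3169 = 0.176 g.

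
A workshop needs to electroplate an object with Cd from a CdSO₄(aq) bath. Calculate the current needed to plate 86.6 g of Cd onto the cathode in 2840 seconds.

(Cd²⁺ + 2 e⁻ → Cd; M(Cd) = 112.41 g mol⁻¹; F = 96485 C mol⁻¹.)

52.3 A

n(Cd) = 86.6 / 112.41 = 0.7704 mol.
n(e⁻) = 2 × 0.7704 = 1.541 mol.
Q = n(e⁻)·F = 1.541 × 96485 = 148700 C.
I = Q/t = 148700 / 2840.0 s = 52.3 A.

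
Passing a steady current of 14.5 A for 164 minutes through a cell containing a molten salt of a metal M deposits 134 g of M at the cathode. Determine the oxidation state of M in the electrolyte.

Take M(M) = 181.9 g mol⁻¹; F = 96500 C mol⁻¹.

Q = I·t = 14.50 A × 9840.0 s = 142700 C, so n(e⁻) = 142700/96500 = 1.479 mol.
n(M) deposited = 134 / 181.9 = 0.7367 mol.
Electrons per atom = n(e⁻)/n(M) = 1.479 / 0.7367 = 2.01 ≈ 2, so the ion is M²⁺.

+2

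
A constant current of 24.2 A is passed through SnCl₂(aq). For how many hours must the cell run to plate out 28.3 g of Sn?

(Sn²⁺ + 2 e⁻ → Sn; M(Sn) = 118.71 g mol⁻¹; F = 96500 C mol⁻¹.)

0.528 h

n(Sn) = m/M = 28.3 / 118.71 = 0.2384 mol.
Each Sn atom requires 2 electrons, so n(e⁻) = 2 × 0.2384 = 0.4768 mol.
Q = n(e⁻)·F = 0.4768 × 96500 = 46010 C.
t = Q/I = 46010 / 24.20 A = 1901 s = 0.528 h.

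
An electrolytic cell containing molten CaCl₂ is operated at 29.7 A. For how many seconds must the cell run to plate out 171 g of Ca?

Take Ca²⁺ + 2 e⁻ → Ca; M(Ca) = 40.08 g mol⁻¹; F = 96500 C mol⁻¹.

27700 s

n(Ca) = m/M = 171 / 40.08 = 4.266 mol.
Each Ca atom requires 2 electrons, so n(e⁻) = 2 × 4.266 = 8.533 mol.
Q = n(e⁻)·F = 8.533 × 96500 = 823400 C.
t = Q/I = 823400 / 29.70 A = 27720 s.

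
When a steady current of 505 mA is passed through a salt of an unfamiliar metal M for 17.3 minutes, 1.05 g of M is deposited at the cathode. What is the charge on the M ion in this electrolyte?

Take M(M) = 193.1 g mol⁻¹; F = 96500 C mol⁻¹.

Q = I·t = 0.5050 A × 1038.0 s = 524.2 C, so n(e⁻) = 524.2/96500 = 0.005432 mol.
n(M) deposited = 1.05 / 193.1 = 0.005438 mol.
Electrons per atom = n(e⁻)/n(M) = 0.005432 / 0.005438 = 0.999 ≈ 1, so the ion is M⁺.

+1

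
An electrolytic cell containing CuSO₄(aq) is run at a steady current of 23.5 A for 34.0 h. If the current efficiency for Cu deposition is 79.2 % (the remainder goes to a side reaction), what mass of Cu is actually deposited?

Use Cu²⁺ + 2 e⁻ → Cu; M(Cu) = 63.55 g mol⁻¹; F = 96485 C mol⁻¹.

750 g

Q = I·t = 23.50 × 122400 = 2876000 C.
n(e⁻) = 2876000/96485 = 29.81 mol; theoretically n(Cu) = 29.81/2 = 14.91 mol, m_theo = 947.3 g.
At 79.2 % efficiency, m_actual = 0.792 × 947.3 = 750 g.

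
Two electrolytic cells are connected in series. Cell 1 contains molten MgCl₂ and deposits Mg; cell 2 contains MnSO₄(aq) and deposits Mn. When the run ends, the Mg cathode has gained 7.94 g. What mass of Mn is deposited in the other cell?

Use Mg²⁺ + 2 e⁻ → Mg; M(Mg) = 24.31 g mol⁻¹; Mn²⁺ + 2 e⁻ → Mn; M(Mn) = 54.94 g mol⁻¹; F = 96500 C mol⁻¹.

17.9 g

n(Mg) = 7.94 / 24.31 = 0.3266 mol.
Since Mg²⁺ + 2 e⁻ → Mg, n(e⁻) passed = 2 × 0.3266 = 0.6532 mol.
Cells in series carry the same charge, so the same 0.6532 mol of electrons passes through cell 2.
Mn²⁺ + 2 e⁻ → Mn, so n(Mn) = 0.6532 / 2 = 0.3266 mol.
m(Mn) = 0.3266 × 54.94 = 17.9 g.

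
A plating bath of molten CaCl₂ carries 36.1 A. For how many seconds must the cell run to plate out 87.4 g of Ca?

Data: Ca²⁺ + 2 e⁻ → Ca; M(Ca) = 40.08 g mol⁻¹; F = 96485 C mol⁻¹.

n(Ca) = m/M = 87.4 / 40.08 = 2.181 mol.
Each Ca atom requires 2 electrons, so n(e⁻) = 2 × 2.181 = 4.361 mol.
Q = n(e⁻)·F = 4.361 × 96485 = 420800 C.
t = Q/I = 420800 / 36.10 A = 11660 s.

11700 s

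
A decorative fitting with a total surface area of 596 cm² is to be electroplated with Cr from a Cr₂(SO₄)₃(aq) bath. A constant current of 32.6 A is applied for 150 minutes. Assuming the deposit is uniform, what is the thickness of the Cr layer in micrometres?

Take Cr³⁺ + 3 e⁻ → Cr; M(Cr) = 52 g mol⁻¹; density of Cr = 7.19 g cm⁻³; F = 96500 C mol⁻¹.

123 μm

Q = I·t = 32.60 × 9000.0 = 293400 C; n(e⁻) = 3.040 mol.
n(Cr) = n(e⁻)/3 = 1.013 mol, so m = 1.013 × 52 = 52.70 g.
Volume = m/ρ = 52.70 / 7.19 = 7.330 cm³.
Thickness = V/A = 7.330 / 596 = 0.0123 cm = 123 μm.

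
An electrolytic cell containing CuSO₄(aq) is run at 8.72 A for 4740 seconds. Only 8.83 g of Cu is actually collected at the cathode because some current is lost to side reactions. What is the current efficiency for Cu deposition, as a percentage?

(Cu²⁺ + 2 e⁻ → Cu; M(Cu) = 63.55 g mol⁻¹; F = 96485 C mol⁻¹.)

64.9 %

Q = I·t = 8.720 × 4740.0 = 41330 C; n(e⁻) = 41330/96485 = 0.4284 mol.
Theoretical n(Cu) = n(e⁻)/2 = 0.2142 mol, i.e. m_theo = 0.2142 × 63.55 = 13.61 g.
Efficiency = m_actual / m_theo = 8.83 / 13.61 = 64.9 %.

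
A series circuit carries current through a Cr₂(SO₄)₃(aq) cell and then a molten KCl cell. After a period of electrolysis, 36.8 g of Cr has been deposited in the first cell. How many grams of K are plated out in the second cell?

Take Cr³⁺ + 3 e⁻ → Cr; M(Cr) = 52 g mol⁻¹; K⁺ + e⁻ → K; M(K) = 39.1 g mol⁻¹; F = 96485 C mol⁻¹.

n(Cr) = 36.8 / 52 = 0.7077 mol.
Since Cr³⁺ + 3 e⁻ → Cr, n(e⁻) passed = 3 × 0.7077 = 2.123 mol.
Cells in series carry the same charge, so the same 2.123 mol of electrons passes through cell 2.
K⁺ + e⁻ → K, so n(K) = 2.123 / 1 = 2.123 mol.
m(K) = 2.123 × 39.1 = 83.0 g.

83.0 g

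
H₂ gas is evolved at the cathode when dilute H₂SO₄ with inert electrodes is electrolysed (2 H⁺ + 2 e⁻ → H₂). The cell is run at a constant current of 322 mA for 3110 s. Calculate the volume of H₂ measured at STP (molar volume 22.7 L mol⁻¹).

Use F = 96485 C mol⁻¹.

Q = I·t = 0.3220 A × 3110.0 s = 1001 C.
n(e⁻) = Q/F = 1001 / 96485 = 0.01038 mol.
2 electrons are transferred per H₂ molecule, so n(H₂) = 0.01038 / 2 = 0.005190 mol.
V = n × V_m = 0.005190 × 22.7 = 0.118 L.

0.118 L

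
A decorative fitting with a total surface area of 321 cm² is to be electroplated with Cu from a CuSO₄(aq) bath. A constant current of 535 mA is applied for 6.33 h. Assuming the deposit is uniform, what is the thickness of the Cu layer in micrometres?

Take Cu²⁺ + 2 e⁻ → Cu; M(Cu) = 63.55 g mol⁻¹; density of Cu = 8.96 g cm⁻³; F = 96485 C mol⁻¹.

Q = I·t = 0.5350 × 22788 = 12190 C; n(e⁻) = 0.1264 mol.
n(Cu) = n(e⁻)/2 = 0.06318 mol, so m = 0.06318 × 63.55 = 4.015 g.
Volume = m/ρ = 4.015 / 8.96 = 0.4481 cm³.
Thickness = V/A = 0.4481 / 321 = 0.00140 cm = 14.0 μm.

14.0 μm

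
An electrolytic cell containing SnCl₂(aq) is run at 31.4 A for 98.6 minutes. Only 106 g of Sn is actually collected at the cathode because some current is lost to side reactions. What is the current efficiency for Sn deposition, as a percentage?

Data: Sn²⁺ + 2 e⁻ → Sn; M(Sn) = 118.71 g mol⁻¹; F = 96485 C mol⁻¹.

Q = I·t = 31.40 × 5916.0 = 185800 C; n(e⁻) = 185800/96485 = 1.925 mol.
Theoretical n(Sn) = n(e⁻)/2 = 0.9626 mol, i.e. m_theo = 0.9626 × 118.71 = 114.3 g.
Efficiency = m_actual / m_theo = 106 / 114.3 = 92.8 %.

92.8 %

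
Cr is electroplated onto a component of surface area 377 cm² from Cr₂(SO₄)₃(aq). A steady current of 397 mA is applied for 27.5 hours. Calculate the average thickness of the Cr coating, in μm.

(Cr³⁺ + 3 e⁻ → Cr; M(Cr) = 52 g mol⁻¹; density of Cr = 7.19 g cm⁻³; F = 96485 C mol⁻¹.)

26.0 μm

Q = I·t = 0.3970 × 99000 = 39300 C; n(e⁻) = 0.4073 mol.
n(Cr) = n(e⁻)/3 = 0.1358 mol, so m = 0.1358 × 52 = 7.061 g.
Volume = m/ρ = 7.061 / 7.19 = 0.9820 cm³.
Thickness = V/A = 0.9820 / 377 = 0.00260 cm = 26.0 μm.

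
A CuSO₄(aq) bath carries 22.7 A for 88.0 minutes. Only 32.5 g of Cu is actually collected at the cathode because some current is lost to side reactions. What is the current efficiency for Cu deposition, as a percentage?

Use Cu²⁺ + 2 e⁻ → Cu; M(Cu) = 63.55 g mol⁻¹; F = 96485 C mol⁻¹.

82.3 %

Q = I·t = 22.70 × 5280.0 = 119900 C; n(e⁻) = 119900/96485 = 1.242 mol.
Theoretical n(Cu) = n(e⁻)/2 = 0.6211 mol, i.e. m_theo = 0.6211 × 63.55 = 39.47 g.
Efficiency = m_actual / m_theo = 32.5 / 39.47 = 82.3 %.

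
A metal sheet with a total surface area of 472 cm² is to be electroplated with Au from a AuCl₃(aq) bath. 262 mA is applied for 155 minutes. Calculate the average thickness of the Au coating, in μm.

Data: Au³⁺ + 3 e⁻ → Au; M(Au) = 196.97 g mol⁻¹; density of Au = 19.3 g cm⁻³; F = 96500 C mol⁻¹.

Q = I·t = 0.2620 × 9300.0 = 2437 C; n(e⁻) = 0.02525 mol.
n(Au) = n(e⁻)/3 = 0.008417 mol, so m = 0.008417 × 196.97 = 1.658 g.
Volume = m/ρ = 1.658 / 19.3 = 0.08590 cm³.
Thickness = V/A = 0.08590 / 472 = 1.82 × 10⁻⁴ cm = 1.82 μm.

1.82 μm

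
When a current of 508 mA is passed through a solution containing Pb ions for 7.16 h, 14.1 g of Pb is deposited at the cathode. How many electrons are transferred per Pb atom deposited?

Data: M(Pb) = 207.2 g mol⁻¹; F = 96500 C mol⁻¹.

Q = I·t = 0.5080 A × 25776 s = 13090 C, so n(e⁻) = 13090/96500 = 0.1357 mol.
n(Pb) deposited = 14.1 / 207.2 = 0.06805 mol.
Electrons per atom = n(e⁻)/n(Pb) = 0.1357 / 0.06805 = 1.99 ≈ 2, so the ion is Pb²⁺.

2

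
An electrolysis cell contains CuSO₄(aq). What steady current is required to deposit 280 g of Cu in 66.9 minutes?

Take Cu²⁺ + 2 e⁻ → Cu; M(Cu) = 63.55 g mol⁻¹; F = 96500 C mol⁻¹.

212 A

n(Cu) = 280 / 63.55 = 4.406 mol.
n(e⁻) = 2 × 4.406 = 8.812 mol.
Q = n(e⁻)·F = 8.812 × 96500 = 850400 C.
I = Q/t = 850400 / 4014.0 s = 212 A.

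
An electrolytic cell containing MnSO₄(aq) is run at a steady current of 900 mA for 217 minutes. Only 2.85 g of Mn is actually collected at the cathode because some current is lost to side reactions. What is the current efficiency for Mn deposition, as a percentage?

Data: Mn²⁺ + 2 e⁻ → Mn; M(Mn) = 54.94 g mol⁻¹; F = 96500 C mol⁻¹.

Q = I·t = 0.9000 × 13020 = 11720 C; n(e⁻) = 11720/96500 = 0.1214 mol.
Theoretical n(Mn) = n(e⁻)/2 = 0.06072 mol, i.e. m_theo = 0.06072 × 54.94 = 3.336 g.
Efficiency = m_actual / m_theo = 2.85 / 3.336 = 85.4 %.

85.4 %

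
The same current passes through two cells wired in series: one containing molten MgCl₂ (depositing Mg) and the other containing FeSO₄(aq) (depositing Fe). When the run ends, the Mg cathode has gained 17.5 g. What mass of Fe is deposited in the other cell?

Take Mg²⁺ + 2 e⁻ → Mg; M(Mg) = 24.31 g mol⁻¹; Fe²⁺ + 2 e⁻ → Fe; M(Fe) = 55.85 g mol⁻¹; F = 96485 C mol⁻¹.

40.2 g

n(Mg) = 17.5 / 24.31 = 0.7199 mol.
Since Mg²⁺ + 2 e⁻ → Mg, n(e⁻) passed = 2 × 0.7199 = 1.440 mol.
Cells in series carry the same charge, so the same 1.440 mol of electrons passes through cell 2.
Fe²⁺ + 2 e⁻ → Fe, so n(Fe) = 1.440 / 2 = 0.7199 mol.
m(Fe) = 0.7199 × 55.85 = 40.2 g.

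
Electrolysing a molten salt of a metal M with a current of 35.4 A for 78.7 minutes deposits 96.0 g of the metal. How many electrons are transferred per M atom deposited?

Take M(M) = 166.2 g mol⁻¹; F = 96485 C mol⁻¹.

3

Q = I·t = 35.40 A × 4722.0 s = 167200 C, so n(e⁻) = 167200/96485 = 1.732 mol.
n(M) deposited = 96.0 / 166.2 = 0.5776 mol.
Electrons per atom = n(e⁻)/n(M) = 1.732 / 0.5776 = 3.00 ≈ 3, so the ion is M³⁺.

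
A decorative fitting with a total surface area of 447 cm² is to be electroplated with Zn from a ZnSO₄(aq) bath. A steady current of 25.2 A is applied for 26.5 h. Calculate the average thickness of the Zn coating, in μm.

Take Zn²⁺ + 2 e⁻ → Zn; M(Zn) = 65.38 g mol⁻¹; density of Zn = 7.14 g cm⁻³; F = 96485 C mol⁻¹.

Q = I·t = 25.20 × 95400 = 2404000 C; n(e⁻) = 24.92 mol.
n(Zn) = n(e⁻)/2 = 12.46 mol, so m = 12.46 × 65.38 = 814.5 g.
Volume = m/ρ = 814.5 / 7.14 = 114.1 cm³.
Thickness = V/A = 114.1 / 447 = 0.255 cm = 2550 μm.

2550 μm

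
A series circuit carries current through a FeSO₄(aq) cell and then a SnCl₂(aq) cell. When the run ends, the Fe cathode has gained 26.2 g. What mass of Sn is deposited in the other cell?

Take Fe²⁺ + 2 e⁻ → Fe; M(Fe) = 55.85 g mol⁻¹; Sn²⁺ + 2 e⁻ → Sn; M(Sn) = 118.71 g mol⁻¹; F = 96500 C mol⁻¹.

n(Fe) = 26.2 / 55.85 = 0.4691 mol.
Since Fe²⁺ + 2 e⁻ → Fe, n(e⁻) passed = 2 × 0.4691 = 0.9382 mol.
Cells in series carry the same charge, so the same 0.9382 mol of electrons passes through cell 2.
Sn²⁺ + 2 e⁻ → Sn, so n(Sn) = 0.9382 / 2 = 0.4691 mol.
m(Sn) = 0.4691 × 118.71 = 55.7 g.

55.7 g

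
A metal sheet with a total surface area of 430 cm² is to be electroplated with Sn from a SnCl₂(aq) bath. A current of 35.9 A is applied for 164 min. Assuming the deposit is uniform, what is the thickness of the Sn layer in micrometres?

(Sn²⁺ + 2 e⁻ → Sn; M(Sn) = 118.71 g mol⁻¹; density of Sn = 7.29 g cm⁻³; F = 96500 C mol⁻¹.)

693 μm

Q = I·t = 35.90 × 9840.0 = 353300 C; n(e⁻) = 3.661 mol.
n(Sn) = n(e⁻)/2 = 1.830 mol, so m = 1.830 × 118.71 = 217.3 g.
Volume = m/ρ = 217.3 / 7.29 = 29.81 cm³.
Thickness = V/A = 29.81 / 430 = 0.0693 cm = 693 μm.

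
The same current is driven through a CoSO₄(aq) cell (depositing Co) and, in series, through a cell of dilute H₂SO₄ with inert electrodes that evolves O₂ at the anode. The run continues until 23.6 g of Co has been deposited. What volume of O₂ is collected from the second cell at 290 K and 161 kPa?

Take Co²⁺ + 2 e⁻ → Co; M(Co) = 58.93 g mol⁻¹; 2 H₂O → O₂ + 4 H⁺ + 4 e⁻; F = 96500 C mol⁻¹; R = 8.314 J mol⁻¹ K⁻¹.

3.00 L

n(Co) = 23.6 / 58.93 = 0.4005 mol, so n(e⁻) = 2 × 0.4005 = 0.8010 mol.
The cells are in series, so the same 0.8010 mol of electrons passes through the second cell.
2 H₂O → O₂ + 4 H⁺ + 4 e⁻ — 4 mol e⁻ per mol O₂, so n(O₂) = 0.8010/4 = 0.2002 mol.
V = nRT/P = (0.2002 × 8.314 × 290) / (161 × 10³) = 0.00300 m³ = 3.00 L.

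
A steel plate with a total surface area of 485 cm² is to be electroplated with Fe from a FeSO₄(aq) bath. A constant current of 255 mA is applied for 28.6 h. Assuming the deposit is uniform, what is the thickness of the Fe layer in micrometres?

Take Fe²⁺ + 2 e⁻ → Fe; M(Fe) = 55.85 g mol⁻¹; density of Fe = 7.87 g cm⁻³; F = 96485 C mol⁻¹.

Q = I·t = 0.2550 × 102960 = 26250 C; n(e⁻) = 0.2721 mol.
n(Fe) = n(e⁻)/2 = 0.1361 mol, so m = 0.1361 × 55.85 = 7.599 g.
Volume = m/ρ = 7.599 / 7.87 = 0.9655 cm³.
Thickness = V/A = 0.9655 / 485 = 0.00199 cm = 19.9 μm.

19.9 μm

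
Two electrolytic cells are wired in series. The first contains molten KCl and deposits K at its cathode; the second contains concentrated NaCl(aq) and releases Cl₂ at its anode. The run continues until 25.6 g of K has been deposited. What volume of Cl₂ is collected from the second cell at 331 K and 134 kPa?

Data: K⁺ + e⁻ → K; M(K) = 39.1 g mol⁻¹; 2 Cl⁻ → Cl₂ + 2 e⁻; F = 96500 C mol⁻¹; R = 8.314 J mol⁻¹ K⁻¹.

n(K) = 25.6 / 39.1 = 0.6547 mol, so n(e⁻) = 1 × 0.6547 = 0.6547 mol.
The cells are in series, so the same 0.6547 mol of electrons passes through the second cell.
2 Cl⁻ → Cl₂ + 2 e⁻ — 2 mol e⁻ per mol Cl₂, so n(Cl₂) = 0.6547/2 = 0.3274 mol.
V = nRT/P = (0.3274 × 8.314 × 331) / (134 × 10³) = 0.00672 m³ = 6.72 L.

6.72 L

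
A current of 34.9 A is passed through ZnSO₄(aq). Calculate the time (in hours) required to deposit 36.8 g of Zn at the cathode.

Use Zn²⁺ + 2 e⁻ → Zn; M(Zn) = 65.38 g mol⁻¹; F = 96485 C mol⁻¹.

n(Zn) = m/M = 36.8 / 65.38 = 0.5629 mol.
Each Zn atom requires 2 electrons, so n(e⁻) = 2 × 0.5629 = 1.126 mol.
Q = n(e⁻)·F = 1.126 × 96485 = 108600 C.
t = Q/I = 108600 / 34.90 A = 3112 s = 0.864 h.

0.864 h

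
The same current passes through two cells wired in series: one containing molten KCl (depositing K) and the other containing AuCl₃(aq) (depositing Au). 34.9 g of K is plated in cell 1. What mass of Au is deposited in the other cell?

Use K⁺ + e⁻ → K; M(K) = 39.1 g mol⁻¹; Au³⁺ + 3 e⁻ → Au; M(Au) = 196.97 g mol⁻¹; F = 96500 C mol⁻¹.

n(K) = 34.9 / 39.1 = 0.8926 mol.
Since K⁺ + e⁻ → K, n(e⁻) passed = 1 × 0.8926 = 0.8926 mol.
Cells in series carry the same charge, so the same 0.8926 mol of electrons passes through cell 2.
Au³⁺ + 3 e⁻ → Au, so n(Au) = 0.8926 / 3 = 0.2975 mol.
m(Au) = 0.2975 × 196.97 = 58.6 g.

58.6 g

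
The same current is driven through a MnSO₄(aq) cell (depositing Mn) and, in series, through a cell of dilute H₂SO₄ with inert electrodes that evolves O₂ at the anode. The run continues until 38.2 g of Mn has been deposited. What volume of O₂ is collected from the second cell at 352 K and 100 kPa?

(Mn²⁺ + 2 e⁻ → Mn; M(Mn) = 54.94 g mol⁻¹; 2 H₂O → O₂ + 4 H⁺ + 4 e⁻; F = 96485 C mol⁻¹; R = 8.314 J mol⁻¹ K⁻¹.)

n(Mn) = 38.2 / 54.94 = 0.6953 mol, so n(e⁻) = 2 × 0.6953 = 1.391 mol.
The cells are in series, so the same 1.391 mol of electrons passes through the second cell.
2 H₂O → O₂ + 4 H⁺ + 4 e⁻ — 4 mol e⁻ per mol O₂, so n(O₂) = 1.391/4 = 0.3477 mol.
V = nRT/P = (0.3477 × 8.314 × 352) / (100 × 10³) = 0.0102 m³ = 10.2 L.

10.2 L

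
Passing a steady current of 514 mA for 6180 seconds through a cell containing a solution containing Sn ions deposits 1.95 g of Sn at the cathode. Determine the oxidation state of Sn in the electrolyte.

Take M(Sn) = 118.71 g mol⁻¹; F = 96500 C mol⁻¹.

+2

Q = I·t = 0.5140 A × 6180.0 s = 3177 C, so n(e⁻) = 3177/96500 = 0.03292 mol.
n(Sn) deposited = 1.95 / 118.71 = 0.01643 mol.
Electrons per atom = n(e⁻)/n(Sn) = 0.03292 / 0.01643 = 2.00 ≈ 2, so the ion is Sn²⁺.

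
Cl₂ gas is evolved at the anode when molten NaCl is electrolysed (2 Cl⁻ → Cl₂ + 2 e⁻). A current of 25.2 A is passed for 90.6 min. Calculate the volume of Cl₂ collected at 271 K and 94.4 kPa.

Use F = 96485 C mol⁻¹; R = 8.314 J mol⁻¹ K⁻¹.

Q = I·t = 25.20 A × 5436.0 s = 137000 C.
n(e⁻) = Q/F = 137000 / 96485 = 1.420 mol.
2 electrons are transferred per Cl₂ molecule, so n(Cl₂) = 1.420 / 2 = 0.7099 mol.
V = nRT/P = (0.7099 × 8.314 × 271) / (94.4 × 10³ Pa) = 0.0169 m³ = 16.9 L.

16.9 L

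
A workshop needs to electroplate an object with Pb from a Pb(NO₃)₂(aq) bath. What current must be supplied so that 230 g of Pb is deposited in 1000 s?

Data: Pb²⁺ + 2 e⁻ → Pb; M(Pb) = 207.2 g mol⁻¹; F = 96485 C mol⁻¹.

214 A

n(Pb) = 230 / 207.2 = 1.110 mol.
n(e⁻) = 2 × 1.110 = 2.220 mol.
Q = n(e⁻)·F = 2.220 × 96485 = 214200 C.
I = Q/t = 214200 / 1000.0 s = 214 A.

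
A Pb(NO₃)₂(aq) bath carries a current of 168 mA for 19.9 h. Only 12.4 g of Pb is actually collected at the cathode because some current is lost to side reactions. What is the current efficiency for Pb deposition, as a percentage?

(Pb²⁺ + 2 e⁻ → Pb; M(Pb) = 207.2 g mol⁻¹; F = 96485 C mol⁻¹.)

96.0 %

Q = I·t = 0.1680 × 71640 = 12040 C; n(e⁻) = 12040/96485 = 0.1247 mol.
Theoretical n(Pb) = n(e⁻)/2 = 0.06237 mol, i.e. m_theo = 0.06237 × 207.2 = 12.92 g.
Efficiency = m_actual / m_theo = 12.4 / 12.92 = 96.0 %.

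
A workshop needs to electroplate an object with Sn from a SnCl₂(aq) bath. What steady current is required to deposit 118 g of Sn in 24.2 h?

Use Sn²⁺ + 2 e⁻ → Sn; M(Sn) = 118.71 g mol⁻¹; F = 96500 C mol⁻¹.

2.20 A

n(Sn) = 118 / 118.71 = 0.9940 mol.
n(e⁻) = 2 × 0.9940 = 1.988 mol.
Q = n(e⁻)·F = 1.988 × 96500 = 191800 C.
I = Q/t = 191800 / 87120 s = 2.20 A.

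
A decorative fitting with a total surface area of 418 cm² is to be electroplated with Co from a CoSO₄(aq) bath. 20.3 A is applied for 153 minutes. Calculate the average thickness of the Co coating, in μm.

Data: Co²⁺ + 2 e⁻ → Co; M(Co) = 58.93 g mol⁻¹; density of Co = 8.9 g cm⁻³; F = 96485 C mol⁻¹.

Q = I·t = 20.30 × 9180.0 = 186400 C; n(e⁻) = 1.931 mol.
n(Co) = n(e⁻)/2 = 0.9657 mol, so m = 0.9657 × 58.93 = 56.91 g.
Volume = m/ρ = 56.91 / 8.9 = 6.394 cm³.
Thickness = V/A = 6.394 / 418 = 0.0153 cm = 153 μm.

153 μm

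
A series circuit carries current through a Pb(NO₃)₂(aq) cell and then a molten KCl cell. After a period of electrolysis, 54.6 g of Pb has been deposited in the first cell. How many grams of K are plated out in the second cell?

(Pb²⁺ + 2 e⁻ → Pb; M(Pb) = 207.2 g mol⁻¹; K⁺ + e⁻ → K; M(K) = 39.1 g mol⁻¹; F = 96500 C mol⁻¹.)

n(Pb) = 54.6 / 207.2 = 0.2635 mol.
Since Pb²⁺ + 2 e⁻ → Pb, n(e⁻) passed = 2 × 0.2635 = 0.5270 mol.
Cells in series carry the same charge, so the same 0.5270 mol of electrons passes through cell 2.
K⁺ + e⁻ → K, so n(K) = 0.5270 / 1 = 0.5270 mol.
m(K) = 0.5270 × 39.1 = 20.6 g.

20.6 g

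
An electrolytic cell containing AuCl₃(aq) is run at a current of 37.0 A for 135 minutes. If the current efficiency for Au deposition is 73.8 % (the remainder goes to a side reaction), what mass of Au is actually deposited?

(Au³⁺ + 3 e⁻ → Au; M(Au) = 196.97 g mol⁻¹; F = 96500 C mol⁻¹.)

Q = I·t = 37.00 × 8100.0 = 299700 C.
n(e⁻) = 299700/96500 = 3.106 mol; theoretically n(Au) = 3.106/3 = 1.035 mol, m_theo = 203.9 g.
At 73.8 % efficiency, m_actual = 0.738 × 203.9 = 150 g.

150 g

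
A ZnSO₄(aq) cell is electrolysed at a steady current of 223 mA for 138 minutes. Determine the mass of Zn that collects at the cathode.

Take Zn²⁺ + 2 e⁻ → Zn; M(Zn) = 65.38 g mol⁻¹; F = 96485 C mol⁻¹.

0.626 g

Q = I·t = 0.2230 A × 8280.0 s = 1846 C.
n(e⁻) = Q/F = 1846 / 96485 = 0.01914 mol.
Zn²⁺ + 2 e⁻ → Zn, so n(Zn) = n(e⁻)/2 = 0.009569 mol.
m = n·M = 0.009569 × 65.38 = 0.626 g.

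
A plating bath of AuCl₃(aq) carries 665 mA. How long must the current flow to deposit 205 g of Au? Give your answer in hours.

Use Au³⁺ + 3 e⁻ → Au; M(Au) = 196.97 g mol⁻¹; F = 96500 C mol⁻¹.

126 h

n(Au) = m/M = 205 / 196.97 = 1.041 mol.
Each Au atom requires 3 electrons, so n(e⁻) = 3 × 1.041 = 3.122 mol.
Q = n(e⁻)·F = 3.122 × 96500 = 301300 C.
t = Q/I = 301300 / 0.6650 A = 453100 s = 126 h.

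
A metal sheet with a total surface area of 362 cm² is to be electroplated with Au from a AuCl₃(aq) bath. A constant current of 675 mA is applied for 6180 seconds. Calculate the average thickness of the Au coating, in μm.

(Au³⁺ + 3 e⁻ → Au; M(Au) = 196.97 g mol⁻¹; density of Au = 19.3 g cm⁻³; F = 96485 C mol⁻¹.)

4.06 μm

Q = I·t = 0.6750 × 6180.0 = 4172 C; n(e⁻) = 0.04323 mol.
n(Au) = n(e⁻)/3 = 0.01441 mol, so m = 0.01441 × 196.97 = 2.839 g.
Volume = m/ρ = 2.839 / 19.3 = 0.1471 cm³.
Thickness = V/A = 0.1471 / 362 = 4.06 × 10⁻⁴ cm = 4.06 μm.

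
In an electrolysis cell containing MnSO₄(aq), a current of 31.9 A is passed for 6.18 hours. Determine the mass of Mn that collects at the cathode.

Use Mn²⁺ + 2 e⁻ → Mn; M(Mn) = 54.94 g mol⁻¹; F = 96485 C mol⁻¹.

202 g

Q = I·t = 31.90 A × 22248 s = 709700 C.
n(e⁻) = Q/F = 709700 / 96485 = 7.356 mol.
Mn²⁺ + 2 e⁻ → Mn, so n(Mn) = n(e⁻)/2 = 3.678 mol.
m = n·M = 3.678 × 54.94 = 202 g.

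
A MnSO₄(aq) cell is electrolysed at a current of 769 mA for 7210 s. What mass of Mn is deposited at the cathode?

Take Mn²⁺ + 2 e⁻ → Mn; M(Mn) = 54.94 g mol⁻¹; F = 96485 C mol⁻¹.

1.58 g

Q = I·t = 0.7690 A × 7210.0 s = 5544 C.
n(e⁻) = Q/F = 5544 / 96485 = 0.05746 mol.
Mn²⁺ + 2 e⁻ → Mn, so n(Mn) = n(e⁻)/2 = 0.02873 mol.
m = n·M = 0.02873 × 54.94 = 1.58 g.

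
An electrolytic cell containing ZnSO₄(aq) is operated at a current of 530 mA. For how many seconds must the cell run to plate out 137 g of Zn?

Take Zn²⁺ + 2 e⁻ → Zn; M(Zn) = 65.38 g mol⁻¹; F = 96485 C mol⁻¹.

n(Zn) = m/M = 137 / 65.38 = 2.095 mol.
Each Zn atom requires 2 electrons, so n(e⁻) = 2 × 2.095 = 4.191 mol.
Q = n(e⁻)·F = 4.191 × 96485 = 404400 C.
t = Q/I = 404400 / 0.5300 A = 762900 s.

7.63 × 10⁵ s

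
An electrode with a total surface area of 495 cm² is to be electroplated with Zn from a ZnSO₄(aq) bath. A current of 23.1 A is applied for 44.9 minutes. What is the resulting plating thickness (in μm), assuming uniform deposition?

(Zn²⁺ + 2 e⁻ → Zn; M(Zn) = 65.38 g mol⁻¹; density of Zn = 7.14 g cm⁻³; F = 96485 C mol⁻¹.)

Q = I·t = 23.10 × 2694.0 = 62230 C; n(e⁻) = 0.6450 mol.
n(Zn) = n(e⁻)/2 = 0.3225 mol, so m = 0.3225 × 65.38 = 21.08 g.
Volume = m/ρ = 21.08 / 7.14 = 2.953 cm³.
Thickness = V/A = 2.953 / 495 = 0.00597 cm = 59.7 μm.

59.7 μm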